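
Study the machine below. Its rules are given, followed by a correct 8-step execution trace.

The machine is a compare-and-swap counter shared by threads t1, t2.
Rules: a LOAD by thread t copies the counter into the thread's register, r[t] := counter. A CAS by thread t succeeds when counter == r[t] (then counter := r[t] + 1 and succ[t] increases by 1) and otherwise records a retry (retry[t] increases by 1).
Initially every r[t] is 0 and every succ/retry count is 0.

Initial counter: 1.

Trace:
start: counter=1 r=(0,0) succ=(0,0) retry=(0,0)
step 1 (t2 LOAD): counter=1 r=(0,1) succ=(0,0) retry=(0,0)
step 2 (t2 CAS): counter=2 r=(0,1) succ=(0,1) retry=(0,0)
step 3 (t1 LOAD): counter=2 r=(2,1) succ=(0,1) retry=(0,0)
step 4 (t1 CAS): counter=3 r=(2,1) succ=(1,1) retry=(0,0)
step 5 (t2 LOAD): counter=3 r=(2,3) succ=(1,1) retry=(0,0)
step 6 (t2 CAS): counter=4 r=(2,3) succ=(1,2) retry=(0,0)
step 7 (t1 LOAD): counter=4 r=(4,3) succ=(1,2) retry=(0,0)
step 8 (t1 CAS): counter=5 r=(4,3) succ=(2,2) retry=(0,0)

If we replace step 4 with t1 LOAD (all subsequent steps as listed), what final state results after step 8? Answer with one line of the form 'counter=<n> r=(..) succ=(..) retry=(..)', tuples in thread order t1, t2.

(re-executing from step 4 with the substitution; state before step 4: counter=2 r=(2,1) succ=(0,1) retry=(0,0))
step 4 (t1 LOAD): counter=2 r=(2,1) succ=(0,1) retry=(0,0)
step 5 (t2 LOAD): counter=2 r=(2,2) succ=(0,1) retry=(0,0)
step 6 (t2 CAS): counter=3 r=(2,2) succ=(0,2) retry=(0,0)
step 7 (t1 LOAD): counter=3 r=(3,2) succ=(0,2) retry=(0,0)
step 8 (t1 CAS): counter=4 r=(3,2) succ=(1,2) retry=(0,0)

counter=4 r=(3,2) succ=(1,2) retry=(0,0)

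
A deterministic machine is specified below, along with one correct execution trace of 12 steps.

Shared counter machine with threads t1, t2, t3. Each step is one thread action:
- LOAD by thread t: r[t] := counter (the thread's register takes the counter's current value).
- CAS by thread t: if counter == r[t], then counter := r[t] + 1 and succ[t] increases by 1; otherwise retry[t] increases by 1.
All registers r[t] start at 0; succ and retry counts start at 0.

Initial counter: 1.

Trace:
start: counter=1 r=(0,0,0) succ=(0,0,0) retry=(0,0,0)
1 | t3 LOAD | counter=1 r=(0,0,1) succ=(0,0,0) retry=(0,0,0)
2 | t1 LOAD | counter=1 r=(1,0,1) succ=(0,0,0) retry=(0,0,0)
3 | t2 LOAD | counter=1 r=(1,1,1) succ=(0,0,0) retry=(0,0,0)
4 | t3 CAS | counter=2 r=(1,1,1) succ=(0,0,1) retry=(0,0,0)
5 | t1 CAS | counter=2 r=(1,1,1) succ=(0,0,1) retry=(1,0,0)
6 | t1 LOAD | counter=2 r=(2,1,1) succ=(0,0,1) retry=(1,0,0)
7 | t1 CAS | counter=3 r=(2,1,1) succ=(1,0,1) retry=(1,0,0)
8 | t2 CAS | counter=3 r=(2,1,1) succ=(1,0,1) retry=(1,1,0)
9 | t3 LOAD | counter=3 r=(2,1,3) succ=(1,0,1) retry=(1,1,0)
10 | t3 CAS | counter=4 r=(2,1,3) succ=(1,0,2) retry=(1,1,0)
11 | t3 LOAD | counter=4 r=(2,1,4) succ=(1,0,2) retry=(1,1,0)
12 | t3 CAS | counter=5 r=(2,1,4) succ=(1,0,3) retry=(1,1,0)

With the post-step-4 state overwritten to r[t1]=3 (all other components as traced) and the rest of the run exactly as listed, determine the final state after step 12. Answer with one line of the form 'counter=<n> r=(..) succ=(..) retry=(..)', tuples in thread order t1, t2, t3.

state after step 4 := counter=2 r=(3,1,1) succ=(0,0,1) retry=(0,0,0)
5 | t1 CAS | counter=2 r=(3,1,1) succ=(0,0,1) retry=(1,0,0)
6 | t1 LOAD | counter=2 r=(2,1,1) succ=(0,0,1) retry=(1,0,0)
7 | t1 CAS | counter=3 r=(2,1,1) succ=(1,0,1) retry=(1,0,0)
8 | t2 CAS | counter=3 r=(2,1,1) succ=(1,0,1) retry=(1,1,0)
9 | t3 LOAD | counter=3 r=(2,1,3) succ=(1,0,1) retry=(1,1,0)
10 | t3 CAS | counter=4 r=(2,1,3) succ=(1,0,2) retry=(1,1,0)
11 | t3 LOAD | counter=4 r=(2,1,4) succ=(1,0,2) retry=(1,1,0)
12 | t3 CAS | counter=5 r=(2,1,4) succ=(1,0,3) retry=(1,1,0)

counter=5 r=(2,1,4) succ=(1,0,3) retry=(1,1,0)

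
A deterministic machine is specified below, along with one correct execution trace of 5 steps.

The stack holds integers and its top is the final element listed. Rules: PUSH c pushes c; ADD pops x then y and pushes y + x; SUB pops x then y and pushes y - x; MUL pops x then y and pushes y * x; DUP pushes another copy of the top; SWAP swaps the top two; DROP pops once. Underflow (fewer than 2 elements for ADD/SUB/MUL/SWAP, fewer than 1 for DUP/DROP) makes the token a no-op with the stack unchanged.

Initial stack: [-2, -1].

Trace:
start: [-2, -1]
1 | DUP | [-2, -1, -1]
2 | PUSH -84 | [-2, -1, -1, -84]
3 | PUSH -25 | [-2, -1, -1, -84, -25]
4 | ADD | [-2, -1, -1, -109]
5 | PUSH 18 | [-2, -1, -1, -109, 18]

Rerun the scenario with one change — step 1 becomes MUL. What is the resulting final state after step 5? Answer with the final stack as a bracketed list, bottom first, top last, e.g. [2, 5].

(re-executing from step 1 with the substitution; state before step 1: [-2, -1])
1 | MUL | [2]
2 | PUSH -84 | [2, -84]
3 | PUSH -25 | [2, -84, -25]
4 | ADD | [2, -109]
5 | PUSH 18 | [2, -109, 18]

[2, -109, 18]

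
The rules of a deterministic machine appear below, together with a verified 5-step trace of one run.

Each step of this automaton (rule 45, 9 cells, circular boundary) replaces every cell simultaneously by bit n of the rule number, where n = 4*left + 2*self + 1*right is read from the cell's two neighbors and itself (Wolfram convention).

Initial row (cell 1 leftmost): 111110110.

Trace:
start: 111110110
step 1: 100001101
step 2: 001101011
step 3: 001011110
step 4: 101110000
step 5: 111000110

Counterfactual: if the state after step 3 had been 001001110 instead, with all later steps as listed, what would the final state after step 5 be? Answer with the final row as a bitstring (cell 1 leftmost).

111001010

state after step 3 := 001001110
step 4: 101001000
step 5: 111001010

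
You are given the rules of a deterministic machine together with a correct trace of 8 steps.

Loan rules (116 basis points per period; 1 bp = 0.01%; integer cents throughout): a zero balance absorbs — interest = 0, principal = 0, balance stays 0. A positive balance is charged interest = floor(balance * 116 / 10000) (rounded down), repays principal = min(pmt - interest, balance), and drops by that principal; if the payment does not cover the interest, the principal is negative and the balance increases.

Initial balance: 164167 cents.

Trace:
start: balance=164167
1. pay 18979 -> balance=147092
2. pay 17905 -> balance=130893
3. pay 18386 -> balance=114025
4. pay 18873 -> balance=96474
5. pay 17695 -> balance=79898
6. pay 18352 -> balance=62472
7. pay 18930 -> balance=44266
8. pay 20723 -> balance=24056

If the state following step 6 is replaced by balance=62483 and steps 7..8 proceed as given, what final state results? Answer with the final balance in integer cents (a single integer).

state after step 6 := balance=62483
7. pay 18930 -> balance=44277
8. pay 20723 -> balance=24067

24067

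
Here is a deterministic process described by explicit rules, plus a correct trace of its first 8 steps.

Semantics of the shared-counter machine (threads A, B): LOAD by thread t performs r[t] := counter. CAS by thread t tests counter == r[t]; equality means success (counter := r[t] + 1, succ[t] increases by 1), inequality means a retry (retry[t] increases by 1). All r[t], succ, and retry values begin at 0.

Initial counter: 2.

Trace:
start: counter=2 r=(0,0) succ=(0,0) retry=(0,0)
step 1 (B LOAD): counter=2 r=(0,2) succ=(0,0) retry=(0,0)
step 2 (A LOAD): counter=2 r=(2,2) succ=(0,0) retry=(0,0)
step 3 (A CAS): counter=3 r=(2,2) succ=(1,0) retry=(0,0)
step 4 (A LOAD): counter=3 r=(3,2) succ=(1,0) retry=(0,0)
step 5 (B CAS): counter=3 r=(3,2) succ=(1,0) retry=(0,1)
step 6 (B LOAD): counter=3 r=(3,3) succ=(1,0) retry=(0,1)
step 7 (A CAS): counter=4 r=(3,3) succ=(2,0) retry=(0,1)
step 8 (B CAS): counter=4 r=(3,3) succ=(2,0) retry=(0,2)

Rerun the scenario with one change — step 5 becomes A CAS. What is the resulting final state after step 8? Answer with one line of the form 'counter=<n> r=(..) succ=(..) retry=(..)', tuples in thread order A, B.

counter=5 r=(3,4) succ=(2,1) retry=(1,0)

(re-executing from step 5 with the substitution; state before step 5: counter=3 r=(3,2) succ=(1,0) retry=(0,0))
step 5 (A CAS): counter=4 r=(3,2) succ=(2,0) retry=(0,0)
step 6 (B LOAD): counter=4 r=(3,4) succ=(2,0) retry=(0,0)
step 7 (A CAS): counter=4 r=(3,4) succ=(2,0) retry=(1,0)
step 8 (B CAS): counter=5 r=(3,4) succ=(2,1) retry=(1,0)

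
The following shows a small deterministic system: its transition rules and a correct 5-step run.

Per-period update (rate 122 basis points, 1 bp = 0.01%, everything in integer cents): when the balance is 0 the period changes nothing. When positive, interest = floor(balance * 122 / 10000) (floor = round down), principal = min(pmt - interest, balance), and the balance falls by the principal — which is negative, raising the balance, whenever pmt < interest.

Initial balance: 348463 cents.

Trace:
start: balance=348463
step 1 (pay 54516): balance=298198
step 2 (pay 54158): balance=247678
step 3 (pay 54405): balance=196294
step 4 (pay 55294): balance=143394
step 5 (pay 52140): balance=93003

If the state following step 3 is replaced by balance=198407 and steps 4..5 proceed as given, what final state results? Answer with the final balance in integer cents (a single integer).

state after step 3 := balance=198407
step 4 (pay 55294): balance=145533
step 5 (pay 52140): balance=95168

95168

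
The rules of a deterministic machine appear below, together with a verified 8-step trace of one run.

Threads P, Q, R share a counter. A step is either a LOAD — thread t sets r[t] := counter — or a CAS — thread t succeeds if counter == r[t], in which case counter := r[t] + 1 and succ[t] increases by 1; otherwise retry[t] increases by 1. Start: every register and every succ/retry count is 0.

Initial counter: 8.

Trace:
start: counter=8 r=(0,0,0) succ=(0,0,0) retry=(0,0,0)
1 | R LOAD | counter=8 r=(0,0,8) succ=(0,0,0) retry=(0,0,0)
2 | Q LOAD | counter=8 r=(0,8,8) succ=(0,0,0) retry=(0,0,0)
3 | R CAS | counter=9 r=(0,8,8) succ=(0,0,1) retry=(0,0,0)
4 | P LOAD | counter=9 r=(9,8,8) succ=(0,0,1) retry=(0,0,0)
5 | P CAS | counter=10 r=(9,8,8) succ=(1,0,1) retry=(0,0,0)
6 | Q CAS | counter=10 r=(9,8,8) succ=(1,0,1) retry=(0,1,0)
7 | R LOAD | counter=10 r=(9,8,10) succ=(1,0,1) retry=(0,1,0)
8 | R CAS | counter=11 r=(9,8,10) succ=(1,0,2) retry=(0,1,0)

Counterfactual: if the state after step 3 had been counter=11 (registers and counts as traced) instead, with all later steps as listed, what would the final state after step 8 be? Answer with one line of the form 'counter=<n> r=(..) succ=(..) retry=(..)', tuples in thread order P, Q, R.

counter=13 r=(11,8,12) succ=(1,0,2) retry=(0,1,0)

state after step 3 := counter=11 r=(0,8,8) succ=(0,0,1) retry=(0,0,0)
4 | P LOAD | counter=11 r=(11,8,8) succ=(0,0,1) retry=(0,0,0)
5 | P CAS | counter=12 r=(11,8,8) succ=(1,0,1) retry=(0,0,0)
6 | Q CAS | counter=12 r=(11,8,8) succ=(1,0,1) retry=(0,1,0)
7 | R LOAD | counter=12 r=(11,8,12) succ=(1,0,1) retry=(0,1,0)
8 | R CAS | counter=13 r=(11,8,12) succ=(1,0,2) retry=(0,1,0)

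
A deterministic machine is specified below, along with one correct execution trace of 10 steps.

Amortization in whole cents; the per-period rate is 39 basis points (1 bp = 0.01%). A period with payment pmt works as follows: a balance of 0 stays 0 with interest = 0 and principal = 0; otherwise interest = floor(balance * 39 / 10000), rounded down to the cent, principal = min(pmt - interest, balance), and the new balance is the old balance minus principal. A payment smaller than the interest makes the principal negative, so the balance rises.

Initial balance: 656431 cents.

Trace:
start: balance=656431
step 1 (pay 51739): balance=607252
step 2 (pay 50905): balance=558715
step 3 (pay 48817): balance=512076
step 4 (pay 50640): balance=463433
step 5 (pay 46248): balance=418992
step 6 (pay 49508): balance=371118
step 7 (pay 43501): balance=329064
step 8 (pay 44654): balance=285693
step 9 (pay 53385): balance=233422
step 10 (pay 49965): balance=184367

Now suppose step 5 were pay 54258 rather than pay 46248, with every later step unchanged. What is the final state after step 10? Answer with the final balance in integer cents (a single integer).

(re-executing from step 5 with the substitution; state before step 5: balance=463433)
step 5 (pay 54258): balance=410982
step 6 (pay 49508): balance=363076
step 7 (pay 43501): balance=320990
step 8 (pay 44654): balance=277587
step 9 (pay 53385): balance=225284
step 10 (pay 49965): balance=176197

176197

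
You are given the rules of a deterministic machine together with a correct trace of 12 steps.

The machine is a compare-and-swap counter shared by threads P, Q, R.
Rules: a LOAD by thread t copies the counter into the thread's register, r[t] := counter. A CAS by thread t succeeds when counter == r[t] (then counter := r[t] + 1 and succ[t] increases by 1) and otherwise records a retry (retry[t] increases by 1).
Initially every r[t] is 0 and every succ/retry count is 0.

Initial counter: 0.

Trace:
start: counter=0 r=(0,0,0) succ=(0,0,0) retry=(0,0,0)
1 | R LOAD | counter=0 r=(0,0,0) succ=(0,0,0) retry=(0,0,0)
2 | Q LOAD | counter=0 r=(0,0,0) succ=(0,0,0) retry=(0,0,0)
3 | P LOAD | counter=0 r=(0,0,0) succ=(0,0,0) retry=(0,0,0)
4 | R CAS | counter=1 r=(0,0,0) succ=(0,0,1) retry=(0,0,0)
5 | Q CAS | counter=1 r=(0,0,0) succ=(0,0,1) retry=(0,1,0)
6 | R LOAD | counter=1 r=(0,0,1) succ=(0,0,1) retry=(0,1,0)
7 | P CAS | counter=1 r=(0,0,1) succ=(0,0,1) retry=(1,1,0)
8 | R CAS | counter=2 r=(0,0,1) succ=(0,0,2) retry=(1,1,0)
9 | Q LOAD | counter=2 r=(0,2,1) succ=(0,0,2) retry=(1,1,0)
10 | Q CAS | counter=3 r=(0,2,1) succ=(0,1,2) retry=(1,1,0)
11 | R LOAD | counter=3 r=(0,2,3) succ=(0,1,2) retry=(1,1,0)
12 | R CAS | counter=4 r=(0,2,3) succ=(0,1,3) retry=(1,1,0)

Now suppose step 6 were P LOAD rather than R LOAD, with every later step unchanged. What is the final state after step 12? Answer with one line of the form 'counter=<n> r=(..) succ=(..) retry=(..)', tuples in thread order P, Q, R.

(re-executing from step 6 with the substitution; state before step 6: counter=1 r=(0,0,0) succ=(0,0,1) retry=(0,1,0))
6 | P LOAD | counter=1 r=(1,0,0) succ=(0,0,1) retry=(0,1,0)
7 | P CAS | counter=2 r=(1,0,0) succ=(1,0,1) retry=(0,1,0)
8 | R CAS | counter=2 r=(1,0,0) succ=(1,0,1) retry=(0,1,1)
9 | Q LOAD | counter=2 r=(1,2,0) succ=(1,0,1) retry=(0,1,1)
10 | Q CAS | counter=3 r=(1,2,0) succ=(1,1,1) retry=(0,1,1)
11 | R LOAD | counter=3 r=(1,2,3) succ=(1,1,1) retry=(0,1,1)
12 | R CAS | counter=4 r=(1,2,3) succ=(1,1,2) retry=(0,1,1)

counter=4 r=(1,2,3) succ=(1,1,2) retry=(0,1,1)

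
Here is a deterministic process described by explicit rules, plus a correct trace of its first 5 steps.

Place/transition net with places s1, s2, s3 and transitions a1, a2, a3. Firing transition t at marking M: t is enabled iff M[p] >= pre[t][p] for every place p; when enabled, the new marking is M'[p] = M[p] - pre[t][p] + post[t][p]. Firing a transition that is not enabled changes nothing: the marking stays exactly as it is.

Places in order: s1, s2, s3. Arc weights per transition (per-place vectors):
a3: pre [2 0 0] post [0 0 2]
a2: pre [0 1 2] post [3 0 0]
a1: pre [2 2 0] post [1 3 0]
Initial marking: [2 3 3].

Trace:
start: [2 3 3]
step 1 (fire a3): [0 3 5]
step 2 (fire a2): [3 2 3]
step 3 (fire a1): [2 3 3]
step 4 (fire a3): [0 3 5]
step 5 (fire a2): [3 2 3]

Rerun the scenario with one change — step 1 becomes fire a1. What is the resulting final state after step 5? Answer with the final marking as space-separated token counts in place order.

(re-executing from step 1 with the substitution; state before step 1: [2 3 3])
step 1 (fire a1): [1 4 3]
step 2 (fire a2): [4 3 1]
step 3 (fire a1): [3 4 1]
step 4 (fire a3): [1 4 3]
step 5 (fire a2): [4 3 1]

4 3 1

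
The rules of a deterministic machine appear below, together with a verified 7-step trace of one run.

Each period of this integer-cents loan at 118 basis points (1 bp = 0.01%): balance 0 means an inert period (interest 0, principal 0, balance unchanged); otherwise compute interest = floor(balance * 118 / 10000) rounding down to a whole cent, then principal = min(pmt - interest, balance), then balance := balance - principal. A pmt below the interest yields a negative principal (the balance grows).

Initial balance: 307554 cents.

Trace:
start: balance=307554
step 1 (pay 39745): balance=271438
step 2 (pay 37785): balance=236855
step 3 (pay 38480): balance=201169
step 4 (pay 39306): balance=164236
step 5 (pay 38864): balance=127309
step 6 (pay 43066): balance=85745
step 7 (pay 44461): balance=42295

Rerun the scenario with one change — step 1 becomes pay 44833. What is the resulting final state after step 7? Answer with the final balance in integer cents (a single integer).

36838

(re-executing from step 1 with the substitution; state before step 1: balance=307554)
step 1 (pay 44833): balance=266350
step 2 (pay 37785): balance=231707
step 3 (pay 38480): balance=195961
step 4 (pay 39306): balance=158967
step 5 (pay 38864): balance=121978
step 6 (pay 43066): balance=80351
step 7 (pay 44461): balance=36838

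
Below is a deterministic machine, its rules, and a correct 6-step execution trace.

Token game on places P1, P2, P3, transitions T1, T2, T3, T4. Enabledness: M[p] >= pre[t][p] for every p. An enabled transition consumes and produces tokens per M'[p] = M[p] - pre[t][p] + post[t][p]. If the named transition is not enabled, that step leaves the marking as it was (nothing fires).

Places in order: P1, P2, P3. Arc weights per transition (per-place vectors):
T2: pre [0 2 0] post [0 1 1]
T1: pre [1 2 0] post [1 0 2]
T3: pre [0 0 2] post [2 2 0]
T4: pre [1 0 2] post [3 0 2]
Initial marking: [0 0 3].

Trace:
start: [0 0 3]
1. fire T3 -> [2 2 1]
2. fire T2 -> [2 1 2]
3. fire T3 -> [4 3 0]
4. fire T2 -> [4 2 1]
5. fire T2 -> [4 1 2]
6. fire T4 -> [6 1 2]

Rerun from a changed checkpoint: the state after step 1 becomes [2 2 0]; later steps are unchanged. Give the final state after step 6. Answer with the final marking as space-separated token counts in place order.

2 1 1

state after step 1 := [2 2 0]
2. fire T2 -> [2 1 1]
3. fire T3 -> [2 1 1]
4. fire T2 -> [2 1 1]
5. fire T2 -> [2 1 1]
6. fire T4 -> [2 1 1]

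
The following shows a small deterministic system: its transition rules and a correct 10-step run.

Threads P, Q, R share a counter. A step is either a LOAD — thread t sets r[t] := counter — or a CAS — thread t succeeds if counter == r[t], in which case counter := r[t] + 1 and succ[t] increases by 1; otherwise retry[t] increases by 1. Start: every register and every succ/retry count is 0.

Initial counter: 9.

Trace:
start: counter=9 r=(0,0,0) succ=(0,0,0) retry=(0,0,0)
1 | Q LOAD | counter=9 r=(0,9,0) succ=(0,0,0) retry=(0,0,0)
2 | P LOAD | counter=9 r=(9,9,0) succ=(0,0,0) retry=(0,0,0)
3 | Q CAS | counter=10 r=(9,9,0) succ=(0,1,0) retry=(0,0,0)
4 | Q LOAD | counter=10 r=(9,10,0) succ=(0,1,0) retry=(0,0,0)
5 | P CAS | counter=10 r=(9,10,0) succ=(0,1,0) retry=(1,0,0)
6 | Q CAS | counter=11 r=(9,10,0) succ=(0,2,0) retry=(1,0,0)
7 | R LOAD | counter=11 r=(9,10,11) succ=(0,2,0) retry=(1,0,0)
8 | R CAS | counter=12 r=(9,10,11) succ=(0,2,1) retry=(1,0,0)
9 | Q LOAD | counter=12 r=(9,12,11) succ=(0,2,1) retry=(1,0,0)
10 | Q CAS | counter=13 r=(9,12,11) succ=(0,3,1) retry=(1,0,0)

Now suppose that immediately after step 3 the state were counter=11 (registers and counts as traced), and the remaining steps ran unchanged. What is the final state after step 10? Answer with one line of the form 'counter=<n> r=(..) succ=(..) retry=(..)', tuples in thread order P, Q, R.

state after step 3 := counter=11 r=(9,9,0) succ=(0,1,0) retry=(0,0,0)
4 | Q LOAD | counter=11 r=(9,11,0) succ=(0,1,0) retry=(0,0,0)
5 | P CAS | counter=11 r=(9,11,0) succ=(0,1,0) retry=(1,0,0)
6 | Q CAS | counter=12 r=(9,11,0) succ=(0,2,0) retry=(1,0,0)
7 | R LOAD | counter=12 r=(9,11,12) succ=(0,2,0) retry=(1,0,0)
8 | R CAS | counter=13 r=(9,11,12) succ=(0,2,1) retry=(1,0,0)
9 | Q LOAD | counter=13 r=(9,13,12) succ=(0,2,1) retry=(1,0,0)
10 | Q CAS | counter=14 r=(9,13,12) succ=(0,3,1) retry=(1,0,0)

counter=14 r=(9,13,12) succ=(0,3,1) retry=(1,0,0)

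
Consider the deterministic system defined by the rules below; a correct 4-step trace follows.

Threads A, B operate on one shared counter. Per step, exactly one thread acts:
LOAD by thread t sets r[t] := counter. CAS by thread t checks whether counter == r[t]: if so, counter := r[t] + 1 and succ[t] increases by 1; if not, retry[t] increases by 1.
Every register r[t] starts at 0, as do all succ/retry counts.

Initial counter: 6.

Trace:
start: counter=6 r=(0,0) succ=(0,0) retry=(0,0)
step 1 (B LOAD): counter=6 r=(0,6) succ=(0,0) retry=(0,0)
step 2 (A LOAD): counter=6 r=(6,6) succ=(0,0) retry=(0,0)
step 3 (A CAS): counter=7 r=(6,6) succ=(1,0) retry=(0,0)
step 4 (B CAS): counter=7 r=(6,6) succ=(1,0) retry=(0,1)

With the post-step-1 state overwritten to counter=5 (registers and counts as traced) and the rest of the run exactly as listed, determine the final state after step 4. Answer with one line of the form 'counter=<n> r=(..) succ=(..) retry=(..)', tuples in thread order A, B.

counter=7 r=(5,6) succ=(1,1) retry=(0,0)

state after step 1 := counter=5 r=(0,6) succ=(0,0) retry=(0,0)
step 2 (A LOAD): counter=5 r=(5,6) succ=(0,0) retry=(0,0)
step 3 (A CAS): counter=6 r=(5,6) succ=(1,0) retry=(0,0)
step 4 (B CAS): counter=7 r=(5,6) succ=(1,1) retry=(0,0)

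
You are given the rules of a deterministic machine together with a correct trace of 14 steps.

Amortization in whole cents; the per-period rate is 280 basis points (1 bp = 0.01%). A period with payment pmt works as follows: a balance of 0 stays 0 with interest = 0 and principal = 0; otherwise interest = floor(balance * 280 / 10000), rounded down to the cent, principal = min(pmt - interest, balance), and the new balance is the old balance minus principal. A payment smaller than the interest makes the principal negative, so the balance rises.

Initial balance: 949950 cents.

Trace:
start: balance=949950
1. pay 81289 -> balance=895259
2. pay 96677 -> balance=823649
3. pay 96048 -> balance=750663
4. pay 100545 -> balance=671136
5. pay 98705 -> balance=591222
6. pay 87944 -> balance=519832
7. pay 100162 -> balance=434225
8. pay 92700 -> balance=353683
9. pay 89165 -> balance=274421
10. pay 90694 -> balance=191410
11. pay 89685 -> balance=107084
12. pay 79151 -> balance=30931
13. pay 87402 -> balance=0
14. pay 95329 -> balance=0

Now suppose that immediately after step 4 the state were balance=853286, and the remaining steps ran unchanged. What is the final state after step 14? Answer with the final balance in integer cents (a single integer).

state after step 4 := balance=853286
5. pay 98705 -> balance=778473
6. pay 87944 -> balance=712326
7. pay 100162 -> balance=632109
8. pay 92700 -> balance=557108
9. pay 89165 -> balance=483542
10. pay 90694 -> balance=406387
11. pay 89685 -> balance=328080
12. pay 79151 -> balance=258115
13. pay 87402 -> balance=177940
14. pay 95329 -> balance=87593

87593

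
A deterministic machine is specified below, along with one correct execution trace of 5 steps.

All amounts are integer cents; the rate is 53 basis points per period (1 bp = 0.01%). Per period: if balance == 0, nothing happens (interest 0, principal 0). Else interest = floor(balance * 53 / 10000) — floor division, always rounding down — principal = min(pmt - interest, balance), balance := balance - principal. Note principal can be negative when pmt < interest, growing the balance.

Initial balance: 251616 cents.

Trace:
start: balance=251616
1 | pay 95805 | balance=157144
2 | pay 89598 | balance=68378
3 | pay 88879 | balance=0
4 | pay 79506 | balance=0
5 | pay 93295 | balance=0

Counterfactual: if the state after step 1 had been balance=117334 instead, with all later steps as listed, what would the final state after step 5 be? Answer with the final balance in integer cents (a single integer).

state after step 1 := balance=117334
2 | pay 89598 | balance=28357
3 | pay 88879 | balance=0
4 | pay 79506 | balance=0
5 | pay 93295 | balance=0

0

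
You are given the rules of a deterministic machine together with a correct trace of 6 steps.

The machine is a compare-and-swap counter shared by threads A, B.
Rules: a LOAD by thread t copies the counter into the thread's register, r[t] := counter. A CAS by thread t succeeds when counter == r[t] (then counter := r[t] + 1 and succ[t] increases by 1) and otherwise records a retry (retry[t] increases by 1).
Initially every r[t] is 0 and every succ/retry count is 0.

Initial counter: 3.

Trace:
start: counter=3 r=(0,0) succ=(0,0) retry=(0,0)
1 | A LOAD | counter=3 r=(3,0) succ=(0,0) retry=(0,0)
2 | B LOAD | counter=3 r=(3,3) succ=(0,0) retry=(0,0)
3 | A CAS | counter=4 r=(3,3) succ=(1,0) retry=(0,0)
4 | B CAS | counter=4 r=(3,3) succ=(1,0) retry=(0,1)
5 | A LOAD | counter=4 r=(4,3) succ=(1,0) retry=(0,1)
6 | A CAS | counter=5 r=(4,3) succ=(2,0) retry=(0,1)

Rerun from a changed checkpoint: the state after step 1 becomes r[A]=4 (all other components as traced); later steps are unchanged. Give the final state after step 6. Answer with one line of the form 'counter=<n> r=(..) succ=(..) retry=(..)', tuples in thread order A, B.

state after step 1 := counter=3 r=(4,0) succ=(0,0) retry=(0,0)
2 | B LOAD | counter=3 r=(4,3) succ=(0,0) retry=(0,0)
3 | A CAS | counter=3 r=(4,3) succ=(0,0) retry=(1,0)
4 | B CAS | counter=4 r=(4,3) succ=(0,1) retry=(1,0)
5 | A LOAD | counter=4 r=(4,3) succ=(0,1) retry=(1,0)
6 | A CAS | counter=5 r=(4,3) succ=(1,1) retry=(1,0)

counter=5 r=(4,3) succ=(1,1) retry=(1,0)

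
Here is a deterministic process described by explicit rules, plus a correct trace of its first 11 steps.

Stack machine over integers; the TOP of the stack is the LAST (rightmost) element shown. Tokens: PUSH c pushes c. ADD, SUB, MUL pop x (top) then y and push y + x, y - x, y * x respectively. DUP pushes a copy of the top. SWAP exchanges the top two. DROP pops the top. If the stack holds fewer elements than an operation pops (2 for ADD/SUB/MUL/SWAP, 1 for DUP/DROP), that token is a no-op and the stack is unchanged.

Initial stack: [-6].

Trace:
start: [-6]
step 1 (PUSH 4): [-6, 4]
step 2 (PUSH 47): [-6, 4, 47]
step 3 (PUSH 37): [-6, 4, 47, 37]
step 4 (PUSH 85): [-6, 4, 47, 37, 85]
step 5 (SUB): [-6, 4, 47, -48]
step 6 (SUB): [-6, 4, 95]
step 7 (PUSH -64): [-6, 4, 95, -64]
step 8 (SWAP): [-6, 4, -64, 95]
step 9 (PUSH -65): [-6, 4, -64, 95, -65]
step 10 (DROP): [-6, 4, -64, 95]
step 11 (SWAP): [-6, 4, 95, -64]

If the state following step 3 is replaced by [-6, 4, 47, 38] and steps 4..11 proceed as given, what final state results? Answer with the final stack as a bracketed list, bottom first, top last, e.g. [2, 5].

state after step 3 := [-6, 4, 47, 38]
step 4 (PUSH 85): [-6, 4, 47, 38, 85]
step 5 (SUB): [-6, 4, 47, -47]
step 6 (SUB): [-6, 4, 94]
step 7 (PUSH -64): [-6, 4, 94, -64]
step 8 (SWAP): [-6, 4, -64, 94]
step 9 (PUSH -65): [-6, 4, -64, 94, -65]
step 10 (DROP): [-6, 4, -64, 94]
step 11 (SWAP): [-6, 4, 94, -64]

[-6, 4, 94, -64]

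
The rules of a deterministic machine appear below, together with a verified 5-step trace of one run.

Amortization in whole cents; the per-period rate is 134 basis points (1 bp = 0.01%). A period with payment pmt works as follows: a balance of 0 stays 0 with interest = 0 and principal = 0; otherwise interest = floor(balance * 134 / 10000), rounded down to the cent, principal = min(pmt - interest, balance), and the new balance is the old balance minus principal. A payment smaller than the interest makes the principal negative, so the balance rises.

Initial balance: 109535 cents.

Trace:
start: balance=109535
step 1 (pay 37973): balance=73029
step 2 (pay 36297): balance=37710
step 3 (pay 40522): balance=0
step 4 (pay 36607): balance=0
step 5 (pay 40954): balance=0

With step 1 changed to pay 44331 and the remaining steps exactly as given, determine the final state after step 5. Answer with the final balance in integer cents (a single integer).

(re-executing from step 1 with the substitution; state before step 1: balance=109535)
step 1 (pay 44331): balance=66671
step 2 (pay 36297): balance=31267
step 3 (pay 40522): balance=0
step 4 (pay 36607): balance=0
step 5 (pay 40954): balance=0

0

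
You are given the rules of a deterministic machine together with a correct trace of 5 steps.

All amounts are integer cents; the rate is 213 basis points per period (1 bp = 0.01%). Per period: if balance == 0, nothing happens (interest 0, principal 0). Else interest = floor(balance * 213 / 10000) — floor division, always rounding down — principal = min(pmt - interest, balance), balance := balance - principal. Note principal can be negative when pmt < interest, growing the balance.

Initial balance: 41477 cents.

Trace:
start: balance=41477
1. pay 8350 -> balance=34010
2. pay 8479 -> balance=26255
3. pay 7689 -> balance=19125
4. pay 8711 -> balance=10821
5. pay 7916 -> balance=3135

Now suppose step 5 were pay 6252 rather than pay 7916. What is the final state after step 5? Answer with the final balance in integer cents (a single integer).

4799

(re-executing from step 5 with the substitution; state before step 5: balance=10821)
5. pay 6252 -> balance=4799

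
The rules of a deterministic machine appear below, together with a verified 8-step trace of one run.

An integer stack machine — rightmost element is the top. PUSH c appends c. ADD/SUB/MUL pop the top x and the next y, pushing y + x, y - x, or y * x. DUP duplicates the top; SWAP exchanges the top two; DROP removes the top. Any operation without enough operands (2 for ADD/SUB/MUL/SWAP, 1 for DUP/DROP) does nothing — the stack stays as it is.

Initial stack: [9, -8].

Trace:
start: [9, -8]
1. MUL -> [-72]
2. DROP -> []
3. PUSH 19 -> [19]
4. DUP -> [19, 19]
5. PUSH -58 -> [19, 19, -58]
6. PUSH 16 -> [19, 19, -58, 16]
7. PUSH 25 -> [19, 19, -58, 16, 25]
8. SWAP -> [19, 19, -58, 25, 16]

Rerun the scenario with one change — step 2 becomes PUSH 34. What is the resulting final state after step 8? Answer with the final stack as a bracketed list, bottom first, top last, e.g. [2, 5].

(re-executing from step 2 with the substitution; state before step 2: [-72])
2. PUSH 34 -> [-72, 34]
3. PUSH 19 -> [-72, 34, 19]
4. DUP -> [-72, 34, 19, 19]
5. PUSH -58 -> [-72, 34, 19, 19, -58]
6. PUSH 16 -> [-72, 34, 19, 19, -58, 16]
7. PUSH 25 -> [-72, 34, 19, 19, -58, 16, 25]
8. SWAP -> [-72, 34, 19, 19, -58, 25, 16]

[-72, 34, 19, 19, -58, 25, 16]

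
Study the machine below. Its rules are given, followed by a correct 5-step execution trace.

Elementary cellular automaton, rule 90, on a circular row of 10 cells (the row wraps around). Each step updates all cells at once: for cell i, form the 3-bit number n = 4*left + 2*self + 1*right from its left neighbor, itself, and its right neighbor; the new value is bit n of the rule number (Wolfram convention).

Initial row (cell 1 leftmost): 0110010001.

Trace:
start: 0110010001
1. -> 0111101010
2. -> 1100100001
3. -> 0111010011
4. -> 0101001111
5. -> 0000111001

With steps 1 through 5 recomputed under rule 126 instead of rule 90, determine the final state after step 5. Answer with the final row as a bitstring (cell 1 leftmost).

(re-executing steps 1..5 under rule 126; state before step 1: 0110010001)
1. -> 1111111011
2. -> 0000001110
3. -> 0000011011
4. -> 1000111111
5. -> 1101100000

1101100000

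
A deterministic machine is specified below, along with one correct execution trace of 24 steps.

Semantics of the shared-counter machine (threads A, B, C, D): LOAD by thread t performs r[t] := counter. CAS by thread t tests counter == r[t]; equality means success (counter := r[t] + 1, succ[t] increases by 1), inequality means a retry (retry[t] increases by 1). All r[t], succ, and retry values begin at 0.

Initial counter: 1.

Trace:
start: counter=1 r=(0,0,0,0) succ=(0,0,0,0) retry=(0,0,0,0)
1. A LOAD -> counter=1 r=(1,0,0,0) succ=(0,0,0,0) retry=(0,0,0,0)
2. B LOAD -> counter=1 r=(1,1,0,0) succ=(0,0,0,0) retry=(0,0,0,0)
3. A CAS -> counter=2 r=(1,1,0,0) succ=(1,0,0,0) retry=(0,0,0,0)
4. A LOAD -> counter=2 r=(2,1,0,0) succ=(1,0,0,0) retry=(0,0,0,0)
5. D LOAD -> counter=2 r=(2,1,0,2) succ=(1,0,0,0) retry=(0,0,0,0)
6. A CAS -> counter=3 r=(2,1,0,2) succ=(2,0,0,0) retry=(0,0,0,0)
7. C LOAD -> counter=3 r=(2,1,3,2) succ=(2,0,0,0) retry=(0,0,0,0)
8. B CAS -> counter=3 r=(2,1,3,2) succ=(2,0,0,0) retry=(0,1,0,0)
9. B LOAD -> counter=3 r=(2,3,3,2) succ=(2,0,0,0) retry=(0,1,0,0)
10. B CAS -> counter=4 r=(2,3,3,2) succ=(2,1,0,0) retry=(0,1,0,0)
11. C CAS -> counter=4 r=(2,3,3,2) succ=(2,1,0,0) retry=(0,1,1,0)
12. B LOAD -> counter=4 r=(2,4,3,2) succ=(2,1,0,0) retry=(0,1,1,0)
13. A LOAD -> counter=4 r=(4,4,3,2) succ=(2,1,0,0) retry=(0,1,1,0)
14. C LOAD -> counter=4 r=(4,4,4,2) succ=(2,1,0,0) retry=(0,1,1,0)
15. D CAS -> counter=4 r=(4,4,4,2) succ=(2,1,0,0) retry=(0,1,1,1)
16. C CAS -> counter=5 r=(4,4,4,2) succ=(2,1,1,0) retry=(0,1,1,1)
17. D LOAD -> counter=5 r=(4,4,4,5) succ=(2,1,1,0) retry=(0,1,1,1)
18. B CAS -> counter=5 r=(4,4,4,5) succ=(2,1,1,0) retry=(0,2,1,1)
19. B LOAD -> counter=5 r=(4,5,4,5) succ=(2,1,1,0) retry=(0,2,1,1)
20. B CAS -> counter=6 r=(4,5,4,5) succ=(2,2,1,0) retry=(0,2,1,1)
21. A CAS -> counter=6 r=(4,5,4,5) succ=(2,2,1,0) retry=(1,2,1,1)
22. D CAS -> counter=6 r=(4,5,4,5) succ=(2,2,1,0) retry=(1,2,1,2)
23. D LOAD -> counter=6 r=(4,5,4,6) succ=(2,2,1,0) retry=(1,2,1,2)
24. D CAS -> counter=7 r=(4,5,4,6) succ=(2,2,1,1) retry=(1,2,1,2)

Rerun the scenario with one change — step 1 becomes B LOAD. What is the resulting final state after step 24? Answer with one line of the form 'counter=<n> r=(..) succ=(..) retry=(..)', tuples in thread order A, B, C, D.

(re-executing from step 1 with the substitution; state before step 1: counter=1 r=(0,0,0,0) succ=(0,0,0,0) retry=(0,0,0,0))
1. B LOAD -> counter=1 r=(0,1,0,0) succ=(0,0,0,0) retry=(0,0,0,0)
2. B LOAD -> counter=1 r=(0,1,0,0) succ=(0,0,0,0) retry=(0,0,0,0)
3. A CAS -> counter=1 r=(0,1,0,0) succ=(0,0,0,0) retry=(1,0,0,0)
4. A LOAD -> counter=1 r=(1,1,0,0) succ=(0,0,0,0) retry=(1,0,0,0)
5. D LOAD -> counter=1 r=(1,1,0,1) succ=(0,0,0,0) retry=(1,0,0,0)
6. A CAS -> counter=2 r=(1,1,0,1) succ=(1,0,0,0) retry=(1,0,0,0)
7. C LOAD -> counter=2 r=(1,1,2,1) succ=(1,0,0,0) retry=(1,0,0,0)
8. B CAS -> counter=2 r=(1,1,2,1) succ=(1,0,0,0) retry=(1,1,0,0)
9. B LOAD -> counter=2 r=(1,2,2,1) succ=(1,0,0,0) retry=(1,1,0,0)
10. B CAS -> counter=3 r=(1,2,2,1) succ=(1,1,0,0) retry=(1,1,0,0)
11. C CAS -> counter=3 r=(1,2,2,1) succ=(1,1,0,0) retry=(1,1,1,0)
12. B LOAD -> counter=3 r=(1,3,2,1) succ=(1,1,0,0) retry=(1,1,1,0)
13. A LOAD -> counter=3 r=(3,3,2,1) succ=(1,1,0,0) retry=(1,1,1,0)
14. C LOAD -> counter=3 r=(3,3,3,1) succ=(1,1,0,0) retry=(1,1,1,0)
15. D CAS -> counter=3 r=(3,3,3,1) succ=(1,1,0,0) retry=(1,1,1,1)
16. C CAS -> counter=4 r=(3,3,3,1) succ=(1,1,1,0) retry=(1,1,1,1)
17. D LOAD -> counter=4 r=(3,3,3,4) succ=(1,1,1,0) retry=(1,1,1,1)
18. B CAS -> counter=4 r=(3,3,3,4) succ=(1,1,1,0) retry=(1,2,1,1)
19. B LOAD -> counter=4 r=(3,4,3,4) succ=(1,1,1,0) retry=(1,2,1,1)
20. B CAS -> counter=5 r=(3,4,3,4) succ=(1,2,1,0) retry=(1,2,1,1)
21. A CAS -> counter=5 r=(3,4,3,4) succ=(1,2,1,0) retry=(2,2,1,1)
22. D CAS -> counter=5 r=(3,4,3,4) succ=(1,2,1,0) retry=(2,2,1,2)
23. D LOAD -> counter=5 r=(3,4,3,5) succ=(1,2,1,0) retry=(2,2,1,2)
24. D CAS -> counter=6 r=(3,4,3,5) succ=(1,2,1,1) retry=(2,2,1,2)

counter=6 r=(3,4,3,5) succ=(1,2,1,1) retry=(2,2,1,2)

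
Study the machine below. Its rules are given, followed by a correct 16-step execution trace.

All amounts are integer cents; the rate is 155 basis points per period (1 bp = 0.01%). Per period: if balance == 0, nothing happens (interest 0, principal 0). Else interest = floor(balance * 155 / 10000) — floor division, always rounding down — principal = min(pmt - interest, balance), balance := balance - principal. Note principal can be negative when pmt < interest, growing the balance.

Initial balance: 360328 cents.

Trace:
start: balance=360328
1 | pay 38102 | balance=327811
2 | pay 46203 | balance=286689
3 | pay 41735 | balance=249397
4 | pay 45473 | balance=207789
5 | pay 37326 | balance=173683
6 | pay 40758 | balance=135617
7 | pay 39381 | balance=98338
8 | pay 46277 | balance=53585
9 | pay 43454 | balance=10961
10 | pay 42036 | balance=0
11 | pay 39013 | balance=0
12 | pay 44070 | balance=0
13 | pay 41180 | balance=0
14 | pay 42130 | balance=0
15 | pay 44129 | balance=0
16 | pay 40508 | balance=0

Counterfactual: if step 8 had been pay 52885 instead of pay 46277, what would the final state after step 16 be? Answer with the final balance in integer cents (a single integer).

0

(re-executing from step 8 with the substitution; state before step 8: balance=98338)
8 | pay 52885 | balance=46977
9 | pay 43454 | balance=4251
10 | pay 42036 | balance=0
11 | pay 39013 | balance=0
12 | pay 44070 | balance=0
13 | pay 41180 | balance=0
14 | pay 42130 | balance=0
15 | pay 44129 | balance=0
16 | pay 40508 | balance=0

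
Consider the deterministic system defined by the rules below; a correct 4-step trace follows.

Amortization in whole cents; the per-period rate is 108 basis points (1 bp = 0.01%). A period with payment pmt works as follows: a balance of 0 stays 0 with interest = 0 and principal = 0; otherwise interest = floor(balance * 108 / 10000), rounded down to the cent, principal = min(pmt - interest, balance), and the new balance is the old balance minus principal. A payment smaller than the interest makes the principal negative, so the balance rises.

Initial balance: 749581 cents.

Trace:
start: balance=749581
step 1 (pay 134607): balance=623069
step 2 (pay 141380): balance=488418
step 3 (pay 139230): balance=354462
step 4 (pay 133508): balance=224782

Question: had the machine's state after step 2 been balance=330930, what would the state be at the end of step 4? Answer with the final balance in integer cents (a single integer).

state after step 2 := balance=330930
step 3 (pay 139230): balance=195274
step 4 (pay 133508): balance=63874

63874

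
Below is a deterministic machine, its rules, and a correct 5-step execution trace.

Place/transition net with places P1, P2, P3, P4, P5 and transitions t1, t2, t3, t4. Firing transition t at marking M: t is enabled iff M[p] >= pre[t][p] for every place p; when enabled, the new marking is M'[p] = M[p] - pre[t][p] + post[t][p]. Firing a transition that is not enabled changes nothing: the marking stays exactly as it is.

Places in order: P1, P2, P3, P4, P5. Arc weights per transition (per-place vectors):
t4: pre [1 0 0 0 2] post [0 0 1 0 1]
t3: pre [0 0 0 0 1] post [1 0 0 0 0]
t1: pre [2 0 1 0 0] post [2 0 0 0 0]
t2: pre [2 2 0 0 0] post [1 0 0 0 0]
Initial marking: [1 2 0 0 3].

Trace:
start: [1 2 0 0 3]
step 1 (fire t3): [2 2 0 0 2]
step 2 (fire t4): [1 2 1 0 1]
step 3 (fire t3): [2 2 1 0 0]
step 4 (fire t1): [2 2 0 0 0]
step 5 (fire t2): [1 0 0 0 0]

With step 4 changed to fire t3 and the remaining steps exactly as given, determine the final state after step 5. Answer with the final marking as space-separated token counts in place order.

(re-executing from step 4 with the substitution; state before step 4: [2 2 1 0 0])
step 4 (fire t3): [2 2 1 0 0]
step 5 (fire t2): [1 0 1 0 0]

1 0 1 0 0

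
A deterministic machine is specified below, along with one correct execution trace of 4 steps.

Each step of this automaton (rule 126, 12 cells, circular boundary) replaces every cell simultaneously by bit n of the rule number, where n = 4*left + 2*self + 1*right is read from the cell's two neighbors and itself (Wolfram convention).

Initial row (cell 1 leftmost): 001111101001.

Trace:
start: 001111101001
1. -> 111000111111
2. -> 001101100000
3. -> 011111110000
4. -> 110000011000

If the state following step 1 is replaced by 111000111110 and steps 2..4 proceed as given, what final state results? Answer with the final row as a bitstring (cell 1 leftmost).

state after step 1 := 111000111110
2. -> 101101100011
3. -> 111111110110
4. -> 100000011111

100000011111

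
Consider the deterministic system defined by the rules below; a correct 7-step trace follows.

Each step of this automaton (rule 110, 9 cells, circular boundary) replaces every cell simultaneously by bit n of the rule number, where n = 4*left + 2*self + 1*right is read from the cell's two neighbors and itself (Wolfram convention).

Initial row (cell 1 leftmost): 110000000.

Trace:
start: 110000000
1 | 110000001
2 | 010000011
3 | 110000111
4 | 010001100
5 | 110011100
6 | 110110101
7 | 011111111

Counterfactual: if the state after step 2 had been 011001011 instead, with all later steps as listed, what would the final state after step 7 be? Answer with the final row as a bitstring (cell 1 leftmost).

100010001

state after step 2 := 011001011
3 | 111011111
4 | 001110000
5 | 011010000
6 | 111110000
7 | 100010001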